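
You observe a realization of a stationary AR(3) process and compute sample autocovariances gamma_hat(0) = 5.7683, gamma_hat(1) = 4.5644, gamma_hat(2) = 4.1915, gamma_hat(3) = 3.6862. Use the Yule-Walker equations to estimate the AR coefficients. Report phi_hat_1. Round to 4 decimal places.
\hat\phi_{1} = 0.5740

The Yule-Walker equations for an AR(p) process read, in matrix form,
  Gamma_p phi = r_p,   with   (Gamma_p)_{ij} = gamma(|i - j|),
                       (r_p)_i = gamma(i),   i,j = 1..p.
Substitute the sample gammas (Toeplitz matrix and right-hand side of size 3):
  Gamma_p = [[5.7683, 4.5644, 4.1915], [4.5644, 5.7683, 4.5644], [4.1915, 4.5644, 5.7683]]
  r_p     = [4.5644, 4.1915, 3.6862]
Written out (R1..R3):
  (R1) 5.7683 phi_1 + 4.5644 phi_2 + 4.1915 phi_3 = 4.5644
  (R2) 4.5644 phi_1 + 5.7683 phi_2 + 4.5644 phi_3 = 4.1915
  (R3) 4.1915 phi_1 + 4.5644 phi_2 + 5.7683 phi_3 = 3.6862
Gaussian elimination:
  R2 <- R2 - (4.5644/5.7683) R1 = R2 - (0.79129) R1:  2.156534 phi_2 + 1.247707 phi_3 = 0.579734
  R3 <- R3 - (4.1915/5.7683) R1 = R3 - (0.726644) R1:  1.247707 phi_2 + 2.722572 phi_3 = 0.369507
  R3 <- R3 - (1.247707/2.156534) R2 = R3 - (0.57857) R2:  2.000686 phi_3 = 0.03409
Back-substitution:
  phi_hat_3 = 0.03409 / 2.000686 = 0.017039
  phi_hat_2 = (0.579734 - (1.247707)(0.017039)) / 2.156534 = 0.258969
  phi_hat_1 = (4.5644 - (4.5644)(0.258969) - (4.1915)(0.017039)) / 5.7683 = 0.57399
So phi_hat = [0.5740, 0.2590, 0.0170].
Therefore phi_hat_1 = 0.5740.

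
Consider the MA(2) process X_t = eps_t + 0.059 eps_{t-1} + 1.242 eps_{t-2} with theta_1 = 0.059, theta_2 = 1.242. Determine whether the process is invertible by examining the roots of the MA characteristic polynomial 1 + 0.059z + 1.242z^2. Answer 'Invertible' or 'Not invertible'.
\text{Not invertible}

The MA(q) characteristic polynomial is P(z) = 1 + 0.059z + 1.242z^2.
Invertibility requires all roots to lie outside the unit circle, i.e. |z| > 1 for every root.
Set 1 + (0.059) z + (1.242) z^2 = 0, i.e. a z^2 + b z + c = 0 with a = 1.242, b = 0.059, c = 1.
Discriminant D = b^2 - 4ac = (0.059)^2 - 4*(1.242)*1 = 0.003481 - (4.968) = -4.964519.
D < 0, so the roots are the complex-conjugate pair z = (-b +/- i sqrt(-D)) / (2a) = -0.0238 +/- 0.897i.
For a conjugate pair |z|^2 = z * conj(z) = (product of roots) = c/a = 1/(1.242) = 0.805153, so |z| = sqrt(0.805153) = 0.8973 for both roots.
Moduli of all roots: 0.8973, 0.8973.
All moduli strictly greater than 1? No.
Verdict: Not invertible.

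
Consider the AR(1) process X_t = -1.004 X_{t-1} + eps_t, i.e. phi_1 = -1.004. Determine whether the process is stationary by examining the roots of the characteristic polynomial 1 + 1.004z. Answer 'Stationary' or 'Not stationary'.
\text{Not stationary}

The AR(p) characteristic polynomial is P(z) = 1 + 1.004z.
Stationarity requires all roots to lie outside the unit circle, i.e. |z| > 1 for every root.
This is linear in z: 1 + (1.004) z = 0  =>  z = -1/(1.004) = -0.996016,  |z| = 0.996016.
Moduli of all roots: 0.9960.
All moduli strictly greater than 1? No.
Verdict: Not stationary.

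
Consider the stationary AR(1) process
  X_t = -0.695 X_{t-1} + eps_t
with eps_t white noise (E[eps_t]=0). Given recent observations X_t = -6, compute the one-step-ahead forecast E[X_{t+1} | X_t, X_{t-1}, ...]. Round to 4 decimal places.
E[X_{t+1} \mid \mathcal F_t] = 4.1700

For an AR(p) model X_t = c + sum_i phi_i X_{t-i} + eps_t, the
one-step-ahead conditional mean is
  E[X_{t+1} | X_t, ...] = c + sum_i phi_i X_{t+1-i}.
Substitute known values:
  E[X_{t+1} | ...] = (-0.695) * (-6)
                   = 4.1700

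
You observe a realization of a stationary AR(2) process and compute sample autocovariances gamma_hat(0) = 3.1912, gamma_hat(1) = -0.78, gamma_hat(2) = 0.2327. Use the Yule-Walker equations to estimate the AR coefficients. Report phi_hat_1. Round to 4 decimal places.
\hat\phi_{1} = -0.2410

The Yule-Walker equations for an AR(p) process read, in matrix form,
  Gamma_p phi = r_p,   with   (Gamma_p)_{ij} = gamma(|i - j|),
                       (r_p)_i = gamma(i),   i,j = 1..p.
Substitute the sample gammas (Toeplitz matrix and right-hand side of size 2):
  Gamma_p = [[3.1912, -0.78], [-0.78, 3.1912]]
  r_p     = [-0.78, 0.2327]
Written out:
  3.1912 phi_1 - 0.78 phi_2 = -0.78
  -0.78 phi_1 + 3.1912 phi_2 = 0.2327
Solve by Cramer's rule:
  det = gamma(0)^2 - gamma(1)^2 = (3.1912)^2 - (-0.78)^2 = 10.18375744 - 0.6084 = 9.57535744
  phi_hat_1 = [gamma(1) gamma(0) - gamma(1) gamma(2)] / det = [(-0.78)(3.1912) - (-0.78)(0.2327)] / 9.57535744 = -2.30763 / 9.57535744 = -0.241
  phi_hat_2 = [gamma(0) gamma(2) - gamma(1)^2] / det = [(3.1912)(0.2327) - (-0.78)^2] / 9.57535744 = 0.13419224 / 9.57535744 = 0.014
So phi_hat = [-0.2410, 0.0140].
Therefore phi_hat_1 = -0.2410.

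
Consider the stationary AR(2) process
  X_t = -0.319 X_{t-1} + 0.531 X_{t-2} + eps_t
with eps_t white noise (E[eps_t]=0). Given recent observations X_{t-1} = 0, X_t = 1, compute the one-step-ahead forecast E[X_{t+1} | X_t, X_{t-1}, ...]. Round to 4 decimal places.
E[X_{t+1} \mid \mathcal F_t] = -0.3190

For an AR(p) model X_t = c + sum_i phi_i X_{t-i} + eps_t, the
one-step-ahead conditional mean is
  E[X_{t+1} | X_t, ...] = c + sum_i phi_i X_{t+1-i}.
Substitute known values:
  E[X_{t+1} | ...] = (-0.319) * (1) + (0.531) * (0)
                   = -0.3190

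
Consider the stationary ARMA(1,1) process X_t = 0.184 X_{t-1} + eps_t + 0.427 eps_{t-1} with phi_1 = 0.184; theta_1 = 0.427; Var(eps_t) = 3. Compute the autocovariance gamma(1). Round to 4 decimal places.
\gamma(1) = 2.0463

Multiply the model equation by X_{t-k} and take expectations. With theta_0 = psi_0 = 1 and psi_j the MA(infinity) weights, this gives
  gamma(k) - sum_i phi_i gamma(k-i) = c_k,
  c_k = sigma^2 * sum_{j=k..q} theta_j psi_{j-k}   (c_k = 0 for k > q),
using gamma(-m) = gamma(m).
psi-weights needed (psi_j = theta_j + sum_i phi_i psi_{j-i}):
  psi_1 = theta_1 + phi_1 = 0.427 + (0.184) = 0.611
Right-hand sides:
  c_0 = sigma^2 (1 + theta_1 psi_1) = 3 * (1 + (0.427)(0.611)) = 3 * 1.260897 = 3.782691
  c_1 = sigma^2 theta_1 = 3 * (0.427) = 1.281
  c_2 = 0
Equations for k = 0 and k = 1 (AR order 1):
  gamma(0) = phi_1 gamma(1) + c_0
  gamma(1) = phi_1 gamma(0) + c_1
Substituting the second into the first: gamma(0) (1 - phi_1^2) = c_0 + phi_1 c_1, so
  gamma(0) = (c_0 + phi_1 c_1) / (1 - phi_1^2) = (3.782691 + (0.184)(1.281)) / (1 - (0.184)^2) = 4.018395 / 0.966144 = 4.159209.
  gamma(1) = phi_1 gamma(0) + c_1 = (0.184)(4.159209) + (1.281) = 2.046294.
Therefore gamma(1) = 2.0463 (to 4 decimal places).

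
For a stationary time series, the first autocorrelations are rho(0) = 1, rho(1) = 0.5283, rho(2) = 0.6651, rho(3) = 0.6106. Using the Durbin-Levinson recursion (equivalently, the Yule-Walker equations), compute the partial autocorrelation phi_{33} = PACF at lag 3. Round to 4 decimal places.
\phi_{33} = 0.3199

The PACF at lag k is phi_{kk}, the last component of the solution
to the Yule-Walker system G_k phi = r_k where
  (G_k)_{ij} = rho(|i - j|), (r_k)_i = rho(i), i,j = 1..k.
Equivalently, Durbin-Levinson gives phi_{kk} iteratively:
  phi_{11} = rho(1)
  phi_{kk} = [rho(k) - sum_{j=1..k-1} phi_{k-1,j} rho(k-j)]
            / [1 - sum_{j=1..k-1} phi_{k-1,j} rho(j)],
  phi_{k,j} = phi_{k-1,j} - phi_{kk} phi_{k-1,k-j},  j = 1..k-1.
Step k = 1:
  phi_11 = rho(1) = 0.5283.
Step k = 2:
  phi_22 = [rho(2) - phi_11 rho(1)] / [1 - phi_11 rho(1)] = [0.6651 - (0.5283)(0.5283)] / [1 - (0.5283)(0.5283)]
         = 0.38599911 / 0.72089911 = 0.535441.
  Update: phi_21 = phi_11 - phi_22 phi_11 = 0.5283 - (0.535441)(0.5283) = 0.245426.
Step k = 3:
  phi_33 = [rho(3) - phi_21 rho(2) - phi_22 rho(1)] / [1 - phi_21 rho(1) - phi_22 rho(2)]
    numerator   = 0.6106 - (0.245426)(0.6651) - (0.535441)(0.5283) = 0.1644933
    denominator = 1 - (0.245426)(0.5283) - (0.535441)(0.6651) = 0.51421927
  phi_33 = 0.1644933 / 0.51421927 = 0.3199.
Therefore phi_{33} = 0.3199.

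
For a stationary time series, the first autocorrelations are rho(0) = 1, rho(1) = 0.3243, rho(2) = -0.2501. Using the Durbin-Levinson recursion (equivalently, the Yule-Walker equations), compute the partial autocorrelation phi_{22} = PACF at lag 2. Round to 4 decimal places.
\phi_{22} = -0.3970

The PACF at lag k is phi_{kk}, the last component of the solution
to the Yule-Walker system G_k phi = r_k where
  (G_k)_{ij} = rho(|i - j|), (r_k)_i = rho(i), i,j = 1..k.
Equivalently, Durbin-Levinson gives phi_{kk} iteratively:
  phi_{11} = rho(1)
  phi_{kk} = [rho(k) - sum_{j=1..k-1} phi_{k-1,j} rho(k-j)]
            / [1 - sum_{j=1..k-1} phi_{k-1,j} rho(j)],
  phi_{k,j} = phi_{k-1,j} - phi_{kk} phi_{k-1,k-j},  j = 1..k-1.
Step k = 1:
  phi_11 = rho(1) = 0.3243.
Step k = 2:
  phi_22 = [rho(2) - phi_11 rho(1)] / [1 - phi_11 rho(1)] = [-0.2501 - (0.3243)(0.3243)] / [1 - (0.3243)(0.3243)]
         = -0.35527049 / 0.89482951 = -0.397.
Therefore phi_{22} = -0.3970.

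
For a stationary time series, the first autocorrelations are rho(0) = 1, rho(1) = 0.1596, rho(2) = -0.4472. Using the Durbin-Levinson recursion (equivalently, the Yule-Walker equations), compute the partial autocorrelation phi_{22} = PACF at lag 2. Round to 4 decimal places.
\phi_{22} = -0.4850

The PACF at lag k is phi_{kk}, the last component of the solution
to the Yule-Walker system G_k phi = r_k where
  (G_k)_{ij} = rho(|i - j|), (r_k)_i = rho(i), i,j = 1..k.
Equivalently, Durbin-Levinson gives phi_{kk} iteratively:
  phi_{11} = rho(1)
  phi_{kk} = [rho(k) - sum_{j=1..k-1} phi_{k-1,j} rho(k-j)]
            / [1 - sum_{j=1..k-1} phi_{k-1,j} rho(j)],
  phi_{k,j} = phi_{k-1,j} - phi_{kk} phi_{k-1,k-j},  j = 1..k-1.
Step k = 1:
  phi_11 = rho(1) = 0.1596.
Step k = 2:
  phi_22 = [rho(2) - phi_11 rho(1)] / [1 - phi_11 rho(1)] = [-0.4472 - (0.1596)(0.1596)] / [1 - (0.1596)(0.1596)]
         = -0.47267216 / 0.97452784 = -0.485.
Therefore phi_{22} = -0.4850.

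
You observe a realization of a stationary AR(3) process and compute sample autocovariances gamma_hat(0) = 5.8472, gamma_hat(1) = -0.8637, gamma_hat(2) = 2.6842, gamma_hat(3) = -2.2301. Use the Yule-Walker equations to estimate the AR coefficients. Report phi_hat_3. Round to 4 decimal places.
\hat\phi_{3} = -0.3550

The Yule-Walker equations for an AR(p) process read, in matrix form,
  Gamma_p phi = r_p,   with   (Gamma_p)_{ij} = gamma(|i - j|),
                       (r_p)_i = gamma(i),   i,j = 1..p.
Substitute the sample gammas (Toeplitz matrix and right-hand side of size 3):
  Gamma_p = [[5.8472, -0.8637, 2.6842], [-0.8637, 5.8472, -0.8637], [2.6842, -0.8637, 5.8472]]
  r_p     = [-0.8637, 2.6842, -2.2301]
Written out (R1..R3):
  (R1) 5.8472 phi_1 - 0.8637 phi_2 + 2.6842 phi_3 = -0.8637
  (R2) -0.8637 phi_1 + 5.8472 phi_2 - 0.8637 phi_3 = 2.6842
  (R3) 2.6842 phi_1 - 0.8637 phi_2 + 5.8472 phi_3 = -2.2301
Gaussian elimination:
  R2 <- R2 - (-0.8637/5.8472) R1 = R2 - (-0.147712) R1:  5.719621 phi_2 - 0.467212 phi_3 = 2.556621
  R3 <- R3 - (2.6842/5.8472) R1 = R3 - (0.459057) R1:  -0.467212 phi_2 + 4.614998 phi_3 = -1.833612
  R3 <- R3 - (-0.467212/5.719621) R2 = R3 - (-0.081686) R2:  4.576834 phi_3 = -1.624772
Back-substitution:
  phi_hat_3 = -1.624772 / 4.576834 = -0.354999
  phi_hat_2 = (2.556621 - (-0.467212)(-0.354999)) / 5.719621 = 0.417993
  phi_hat_1 = (-0.8637 - (-0.8637)(0.417993) - (2.6842)(-0.354999)) / 5.8472 = 0.076996
So phi_hat = [0.0770, 0.4180, -0.3550].
Therefore phi_hat_3 = -0.3550.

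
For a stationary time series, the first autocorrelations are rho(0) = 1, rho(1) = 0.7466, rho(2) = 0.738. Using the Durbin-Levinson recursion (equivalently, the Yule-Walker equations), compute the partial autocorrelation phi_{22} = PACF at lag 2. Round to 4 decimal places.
\phi_{22} = 0.4080

The PACF at lag k is phi_{kk}, the last component of the solution
to the Yule-Walker system G_k phi = r_k where
  (G_k)_{ij} = rho(|i - j|), (r_k)_i = rho(i), i,j = 1..k.
Equivalently, Durbin-Levinson gives phi_{kk} iteratively:
  phi_{11} = rho(1)
  phi_{kk} = [rho(k) - sum_{j=1..k-1} phi_{k-1,j} rho(k-j)]
            / [1 - sum_{j=1..k-1} phi_{k-1,j} rho(j)],
  phi_{k,j} = phi_{k-1,j} - phi_{kk} phi_{k-1,k-j},  j = 1..k-1.
Step k = 1:
  phi_11 = rho(1) = 0.7466.
Step k = 2:
  phi_22 = [rho(2) - phi_11 rho(1)] / [1 - phi_11 rho(1)] = [0.738 - (0.7466)(0.7466)] / [1 - (0.7466)(0.7466)]
         = 0.18058844 / 0.44258844 = 0.408.
Therefore phi_{22} = 0.4080.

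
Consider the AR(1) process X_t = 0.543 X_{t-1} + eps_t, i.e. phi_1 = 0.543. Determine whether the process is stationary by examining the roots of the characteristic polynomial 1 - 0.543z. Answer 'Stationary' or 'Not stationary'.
\text{Stationary}

The AR(p) characteristic polynomial is P(z) = 1 - 0.543z.
Stationarity requires all roots to lie outside the unit circle, i.e. |z| > 1 for every root.
This is linear in z: 1 + (-0.543) z = 0  =>  z = -1/(-0.543) = 1.841621,  |z| = 1.841621.
Moduli of all roots: 1.8416.
All moduli strictly greater than 1? Yes.
Verdict: Stationary.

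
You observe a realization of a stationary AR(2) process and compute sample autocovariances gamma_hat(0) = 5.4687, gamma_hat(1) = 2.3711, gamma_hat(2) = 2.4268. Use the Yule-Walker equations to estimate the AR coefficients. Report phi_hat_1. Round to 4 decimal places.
\hat\phi_{1} = 0.2970

The Yule-Walker equations for an AR(p) process read, in matrix form,
  Gamma_p phi = r_p,   with   (Gamma_p)_{ij} = gamma(|i - j|),
                       (r_p)_i = gamma(i),   i,j = 1..p.
Substitute the sample gammas (Toeplitz matrix and right-hand side of size 2):
  Gamma_p = [[5.4687, 2.3711], [2.3711, 5.4687]]
  r_p     = [2.3711, 2.4268]
Written out:
  5.4687 phi_1 + 2.3711 phi_2 = 2.3711
  2.3711 phi_1 + 5.4687 phi_2 = 2.4268
Solve by Cramer's rule:
  det = gamma(0)^2 - gamma(1)^2 = (5.4687)^2 - (2.3711)^2 = 29.90667969 - 5.62211521 = 24.28456448
  phi_hat_1 = [gamma(1) gamma(0) - gamma(1) gamma(2)] / det = [(2.3711)(5.4687) - (2.3711)(2.4268)] / 24.28456448 = 7.21264909 / 24.28456448 = 0.297
  phi_hat_2 = [gamma(0) gamma(2) - gamma(1)^2] / det = [(5.4687)(2.4268) - (2.3711)^2] / 24.28456448 = 7.64932595 / 24.28456448 = 0.315
So phi_hat = [0.2970, 0.3150].
Therefore phi_hat_1 = 0.2970.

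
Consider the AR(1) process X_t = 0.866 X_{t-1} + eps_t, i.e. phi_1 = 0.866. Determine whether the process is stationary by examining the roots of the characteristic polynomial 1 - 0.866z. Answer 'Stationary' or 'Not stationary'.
\text{Stationary}

The AR(p) characteristic polynomial is P(z) = 1 - 0.866z.
Stationarity requires all roots to lie outside the unit circle, i.e. |z| > 1 for every root.
This is linear in z: 1 + (-0.866) z = 0  =>  z = -1/(-0.866) = 1.154734,  |z| = 1.154734.
Moduli of all roots: 1.1547.
All moduli strictly greater than 1? Yes.
Verdict: Stationary.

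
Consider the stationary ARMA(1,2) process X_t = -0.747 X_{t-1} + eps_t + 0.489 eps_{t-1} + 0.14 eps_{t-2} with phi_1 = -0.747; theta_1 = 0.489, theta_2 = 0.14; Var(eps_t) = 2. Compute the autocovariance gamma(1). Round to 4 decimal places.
\gamma(1) = -1.0619

Multiply the model equation by X_{t-k} and take expectations. With theta_0 = psi_0 = 1 and psi_j the MA(infinity) weights, this gives
  gamma(k) - sum_i phi_i gamma(k-i) = c_k,
  c_k = sigma^2 * sum_{j=k..q} theta_j psi_{j-k}   (c_k = 0 for k > q),
using gamma(-m) = gamma(m).
psi-weights needed (psi_j = theta_j + sum_i phi_i psi_{j-i}):
  psi_1 = theta_1 + phi_1 = 0.489 + (-0.747) = -0.258
  psi_2 = theta_2 + phi_1 psi_1 = 0.14 + (-0.747)(-0.258) = 0.332726
Right-hand sides:
  c_0 = sigma^2 (1 + theta_1 psi_1 + theta_2 psi_2) = 2 * (1 + (0.489)(-0.258) + (0.14)(0.332726)) = 2 * 0.92042 = 1.840839
  c_1 = sigma^2 (theta_1 + theta_2 psi_1) = 2 * (0.489 + (0.14)(-0.258)) = 0.90576
  c_2 = sigma^2 theta_2 = 2 * (0.14) = 0.28
Equations for k = 0 and k = 1 (AR order 1):
  gamma(0) = phi_1 gamma(1) + c_0
  gamma(1) = phi_1 gamma(0) + c_1
Substituting the second into the first: gamma(0) (1 - phi_1^2) = c_0 + phi_1 c_1, so
  gamma(0) = (c_0 + phi_1 c_1) / (1 - phi_1^2) = (1.840839 + (-0.747)(0.90576)) / (1 - (-0.747)^2) = 1.164237 / 0.441991 = 2.634073.
  gamma(1) = phi_1 gamma(0) + c_1 = (-0.747)(2.634073) + (0.90576) = -1.061893.
Therefore gamma(1) = -1.0619 (to 4 decimal places).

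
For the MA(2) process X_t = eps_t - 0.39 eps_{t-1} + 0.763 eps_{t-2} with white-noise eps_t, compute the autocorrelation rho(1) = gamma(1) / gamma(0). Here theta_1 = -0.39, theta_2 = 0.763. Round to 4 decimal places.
\rho(1) = -0.3965

For an MA(q) process with theta_0 = 1, the autocovariance is
  gamma(k) = sigma^2 * sum_{i=0..q-k} theta_i * theta_{i+k},
and rho(k) = gamma(k) / gamma(0). Sigma^2 cancels.
  numerator   = (1)*(-0.39) + (-0.39)*(0.763) = -0.68757.
  denominator = (1)^2 + (-0.39)^2 + (0.763)^2 = 1.734269.
  rho(1) = -0.68757 / 1.734269 = -0.3965.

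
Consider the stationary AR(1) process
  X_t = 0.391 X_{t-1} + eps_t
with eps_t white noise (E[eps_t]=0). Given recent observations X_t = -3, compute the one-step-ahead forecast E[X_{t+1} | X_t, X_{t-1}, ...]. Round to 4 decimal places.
E[X_{t+1} \mid \mathcal F_t] = -1.1730

For an AR(p) model X_t = c + sum_i phi_i X_{t-i} + eps_t, the
one-step-ahead conditional mean is
  E[X_{t+1} | X_t, ...] = c + sum_i phi_i X_{t+1-i}.
Substitute known values:
  E[X_{t+1} | ...] = (0.391) * (-3)
                   = -1.1730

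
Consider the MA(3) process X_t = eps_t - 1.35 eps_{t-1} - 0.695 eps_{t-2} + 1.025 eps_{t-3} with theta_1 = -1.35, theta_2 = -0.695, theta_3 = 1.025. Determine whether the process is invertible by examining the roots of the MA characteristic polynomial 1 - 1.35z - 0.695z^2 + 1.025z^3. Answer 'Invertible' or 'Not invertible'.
\text{Not invertible}

The MA(q) characteristic polynomial is P(z) = 1 - 1.35z - 0.695z^2 + 1.025z^3.
Invertibility requires all roots to lie outside the unit circle, i.e. |z| > 1 for every root.
Degree 3: look for a simple real root z0 first, then factor out (1 - z/z0) and solve the remaining quadratic.
Testing z0 = 0.8: P(0.8) = 1 + (-1.35)(0.8) + (-0.695)(0.8)^2 + (1.025)(0.8)^3
  = 1 + (-1.08) + (-0.4448) + (0.5248) = 0.  So z_0 = 0.8 is a root, |z_0| = 0.8.
Divide out the factor (1 - 1.25 z) = (1 - z/z0) (since 1/z0 = 1.25):
  P(z) = (1 - 1.25 z)(1 + (-0.1) z + (-0.82) z^2)
  [check: z-coef -0.1 - (1.25) = -1.35; z^2-coef -0.82 - (1.25)(-0.1) = -0.695; z^3-coef -(1.25)(-0.82) = 1.025.]
Remaining roots from the quadratic factor 1 + (-0.1) z + (-0.82) z^2:
  Set 1 + (-0.1) z + (-0.82) z^2 = 0, i.e. a z^2 + b z + c = 0 with a = -0.82, b = -0.1, c = 1.
  Discriminant D = b^2 - 4ac = (-0.1)^2 - 4*(-0.82)*1 = 0.01 - (-3.28) = 3.29.
  D >= 0, so the roots are real: z = (-b +/- sqrt(D)) / (2a) = (0.1 +/- 1.813836) / (-1.64).
    z_1 = (0.1 + 1.813836) / (-1.64) = -1.167,   |z_1| = 1.167.
    z_2 = (0.1 - 1.813836) / (-1.64) = 1.045,   |z_2| = 1.045.
Moduli of all roots: 0.8000, 1.1670, 1.0450.
All moduli strictly greater than 1? No.
Verdict: Not invertible.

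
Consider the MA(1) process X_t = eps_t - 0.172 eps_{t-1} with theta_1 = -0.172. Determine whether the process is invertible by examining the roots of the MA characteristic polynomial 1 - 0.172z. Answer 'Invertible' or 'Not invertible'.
\text{Invertible}

The MA(q) characteristic polynomial is P(z) = 1 - 0.172z.
Invertibility requires all roots to lie outside the unit circle, i.e. |z| > 1 for every root.
This is linear in z: 1 + (-0.172) z = 0  =>  z = -1/(-0.172) = 5.813953,  |z| = 5.813953.
Moduli of all roots: 5.8140.
All moduli strictly greater than 1? Yes.
Verdict: Invertible.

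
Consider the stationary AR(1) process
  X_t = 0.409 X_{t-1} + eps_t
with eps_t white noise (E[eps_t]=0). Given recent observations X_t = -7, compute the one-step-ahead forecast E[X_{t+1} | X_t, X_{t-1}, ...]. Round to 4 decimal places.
E[X_{t+1} \mid \mathcal F_t] = -2.8630

For an AR(p) model X_t = c + sum_i phi_i X_{t-i} + eps_t, the
one-step-ahead conditional mean is
  E[X_{t+1} | X_t, ...] = c + sum_i phi_i X_{t+1-i}.
Substitute known values:
  E[X_{t+1} | ...] = (0.409) * (-7)
                   = -2.8630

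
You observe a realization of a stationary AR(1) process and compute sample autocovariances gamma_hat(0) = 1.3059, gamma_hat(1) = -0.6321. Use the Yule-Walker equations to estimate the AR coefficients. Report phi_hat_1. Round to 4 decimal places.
\hat\phi_{1} = -0.4840

The Yule-Walker equations for an AR(p) process read, in matrix form,
  Gamma_p phi = r_p,   with   (Gamma_p)_{ij} = gamma(|i - j|),
                       (r_p)_i = gamma(i),   i,j = 1..p.
Substitute the sample gammas (Toeplitz matrix and right-hand side of size 1):
  Gamma_p = [[1.3059]]
  r_p     = [-0.6321]
With p = 1 this is the single equation gamma(0) phi_1 = gamma(1):
  phi_hat_1 = gamma(1) / gamma(0) = -0.6321 / 1.3059 = -0.4840.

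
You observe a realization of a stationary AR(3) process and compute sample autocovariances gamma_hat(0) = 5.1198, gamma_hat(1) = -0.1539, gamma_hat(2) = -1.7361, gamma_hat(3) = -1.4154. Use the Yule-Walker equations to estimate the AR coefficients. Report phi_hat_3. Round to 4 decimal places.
\hat\phi_{3} = -0.3400

The Yule-Walker equations for an AR(p) process read, in matrix form,
  Gamma_p phi = r_p,   with   (Gamma_p)_{ij} = gamma(|i - j|),
                       (r_p)_i = gamma(i),   i,j = 1..p.
Substitute the sample gammas (Toeplitz matrix and right-hand side of size 3):
  Gamma_p = [[5.1198, -0.1539, -1.7361], [-0.1539, 5.1198, -0.1539], [-1.7361, -0.1539, 5.1198]]
  r_p     = [-0.1539, -1.7361, -1.4154]
Written out (R1..R3):
  (R1) 5.1198 phi_1 - 0.1539 phi_2 - 1.7361 phi_3 = -0.1539
  (R2) -0.1539 phi_1 + 5.1198 phi_2 - 0.1539 phi_3 = -1.7361
  (R3) -1.7361 phi_1 - 0.1539 phi_2 + 5.1198 phi_3 = -1.4154
Gaussian elimination:
  R2 <- R2 - (-0.1539/5.1198) R1 = R2 - (-0.03006) R1:  5.115174 phi_2 - 0.206087 phi_3 = -1.740726
  R3 <- R3 - (-1.7361/5.1198) R1 = R3 - (-0.339095) R1:  -0.206087 phi_2 + 4.531097 phi_3 = -1.467587
  R3 <- R3 - (-0.206087/5.115174) R2 = R3 - (-0.040289) R2:  4.522794 phi_3 = -1.537719
Back-substitution:
  phi_hat_3 = -1.537719 / 4.522794 = -0.339993
  phi_hat_2 = (-1.740726 - (-0.206087)(-0.339993)) / 5.115174 = -0.354004
  phi_hat_1 = (-0.1539 - (-0.1539)(-0.354004) - (-1.7361)(-0.339993)) / 5.1198 = -0.155991
So phi_hat = [-0.1560, -0.3540, -0.3400].
Therefore phi_hat_3 = -0.3400.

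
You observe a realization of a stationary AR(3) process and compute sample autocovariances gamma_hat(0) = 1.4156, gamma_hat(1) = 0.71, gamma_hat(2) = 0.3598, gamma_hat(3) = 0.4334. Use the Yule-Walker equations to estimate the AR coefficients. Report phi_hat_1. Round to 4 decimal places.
\hat\phi_{1} = 0.4990

The Yule-Walker equations for an AR(p) process read, in matrix form,
  Gamma_p phi = r_p,   with   (Gamma_p)_{ij} = gamma(|i - j|),
                       (r_p)_i = gamma(i),   i,j = 1..p.
Substitute the sample gammas (Toeplitz matrix and right-hand side of size 3):
  Gamma_p = [[1.4156, 0.71, 0.3598], [0.71, 1.4156, 0.71], [0.3598, 0.71, 1.4156]]
  r_p     = [0.71, 0.3598, 0.4334]
Written out (R1..R3):
  (R1) 1.4156 phi_1 + 0.71 phi_2 + 0.3598 phi_3 = 0.71
  (R2) 0.71 phi_1 + 1.4156 phi_2 + 0.71 phi_3 = 0.3598
  (R3) 0.3598 phi_1 + 0.71 phi_2 + 1.4156 phi_3 = 0.4334
Gaussian elimination:
  R2 <- R2 - (0.71/1.4156) R1 = R2 - (0.501554) R1:  1.059497 phi_2 + 0.529541 phi_3 = 0.003697
  R3 <- R3 - (0.3598/1.4156) R1 = R3 - (0.254168) R1:  0.529541 phi_2 + 1.32415 phi_3 = 0.252941
  R3 <- R3 - (0.529541/1.059497) R2 = R3 - (0.499804) R2:  1.059484 phi_3 = 0.251093
Back-substitution:
  phi_hat_3 = 0.251093 / 1.059484 = 0.236996
  phi_hat_2 = (0.003697 - (0.529541)(0.236996)) / 1.059497 = -0.114963
  phi_hat_1 = (0.71 - (0.71)(-0.114963) - (0.3598)(0.236996)) / 1.4156 = 0.498977
So phi_hat = [0.4990, -0.1150, 0.2370].
Therefore phi_hat_1 = 0.4990.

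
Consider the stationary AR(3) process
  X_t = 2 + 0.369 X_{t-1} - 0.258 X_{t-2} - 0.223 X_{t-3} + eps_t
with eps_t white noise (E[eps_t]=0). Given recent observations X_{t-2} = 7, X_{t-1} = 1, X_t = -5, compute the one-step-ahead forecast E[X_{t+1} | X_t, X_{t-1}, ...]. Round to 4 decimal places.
E[X_{t+1} \mid \mathcal F_t] = -1.6640

For an AR(p) model X_t = c + sum_i phi_i X_{t-i} + eps_t, the
one-step-ahead conditional mean is
  E[X_{t+1} | X_t, ...] = c + sum_i phi_i X_{t+1-i}.
Substitute known values:
  E[X_{t+1} | ...] = 2 + (0.369) * (-5) + (-0.258) * (1) + (-0.223) * (7)
                   = -1.6640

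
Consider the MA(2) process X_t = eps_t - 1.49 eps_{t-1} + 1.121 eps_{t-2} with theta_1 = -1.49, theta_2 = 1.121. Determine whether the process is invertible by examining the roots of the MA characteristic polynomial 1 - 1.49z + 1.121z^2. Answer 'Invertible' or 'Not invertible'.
\text{Not invertible}

The MA(q) characteristic polynomial is P(z) = 1 - 1.49z + 1.121z^2.
Invertibility requires all roots to lie outside the unit circle, i.e. |z| > 1 for every root.
Set 1 + (-1.49) z + (1.121) z^2 = 0, i.e. a z^2 + b z + c = 0 with a = 1.121, b = -1.49, c = 1.
Discriminant D = b^2 - 4ac = (-1.49)^2 - 4*(1.121)*1 = 2.2201 - (4.484) = -2.2639.
D < 0, so the roots are the complex-conjugate pair z = (-b +/- i sqrt(-D)) / (2a) = 0.6646 +/- 0.6711i.
For a conjugate pair |z|^2 = z * conj(z) = (product of roots) = c/a = 1/(1.121) = 0.892061, so |z| = sqrt(0.892061) = 0.9445 for both roots.
Moduli of all roots: 0.9445, 0.9445.
All moduli strictly greater than 1? No.
Verdict: Not invertible.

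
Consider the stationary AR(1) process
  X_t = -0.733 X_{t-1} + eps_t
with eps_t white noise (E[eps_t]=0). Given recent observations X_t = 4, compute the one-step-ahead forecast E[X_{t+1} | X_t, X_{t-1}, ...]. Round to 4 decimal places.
E[X_{t+1} \mid \mathcal F_t] = -2.9320

For an AR(p) model X_t = c + sum_i phi_i X_{t-i} + eps_t, the
one-step-ahead conditional mean is
  E[X_{t+1} | X_t, ...] = c + sum_i phi_i X_{t+1-i}.
Substitute known values:
  E[X_{t+1} | ...] = (-0.733) * (4)
                   = -2.9320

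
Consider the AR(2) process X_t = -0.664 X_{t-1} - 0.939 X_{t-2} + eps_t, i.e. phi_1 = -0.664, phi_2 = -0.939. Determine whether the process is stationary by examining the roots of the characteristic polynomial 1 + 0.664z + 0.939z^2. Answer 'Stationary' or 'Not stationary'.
\text{Stationary}

The AR(p) characteristic polynomial is P(z) = 1 + 0.664z + 0.939z^2.
Stationarity requires all roots to lie outside the unit circle, i.e. |z| > 1 for every root.
Set 1 + (0.664) z + (0.939) z^2 = 0, i.e. a z^2 + b z + c = 0 with a = 0.939, b = 0.664, c = 1.
Discriminant D = b^2 - 4ac = (0.664)^2 - 4*(0.939)*1 = 0.440896 - (3.756) = -3.315104.
D < 0, so the roots are the complex-conjugate pair z = (-b +/- i sqrt(-D)) / (2a) = -0.3536 +/- 0.9695i.
For a conjugate pair |z|^2 = z * conj(z) = (product of roots) = c/a = 1/(0.939) = 1.064963, so |z| = sqrt(1.064963) = 1.032 for both roots.
Moduli of all roots: 1.0320, 1.0320.
All moduli strictly greater than 1? Yes.
Verdict: Stationary.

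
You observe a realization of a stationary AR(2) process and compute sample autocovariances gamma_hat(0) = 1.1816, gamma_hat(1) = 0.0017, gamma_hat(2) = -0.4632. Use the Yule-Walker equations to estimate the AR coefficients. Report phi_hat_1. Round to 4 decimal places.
\hat\phi_{1} = 0.0020

The Yule-Walker equations for an AR(p) process read, in matrix form,
  Gamma_p phi = r_p,   with   (Gamma_p)_{ij} = gamma(|i - j|),
                       (r_p)_i = gamma(i),   i,j = 1..p.
Substitute the sample gammas (Toeplitz matrix and right-hand side of size 2):
  Gamma_p = [[1.1816, 0.0017], [0.0017, 1.1816]]
  r_p     = [0.0017, -0.4632]
Written out:
  1.1816 phi_1 + 0.0017 phi_2 = 0.0017
  0.0017 phi_1 + 1.1816 phi_2 = -0.4632
Solve by Cramer's rule:
  det = gamma(0)^2 - gamma(1)^2 = (1.1816)^2 - (0.0017)^2 = 1.39617856 - 0.00000289 = 1.39617567
  phi_hat_1 = [gamma(1) gamma(0) - gamma(1) gamma(2)] / det = [(0.0017)(1.1816) - (0.0017)(-0.4632)] / 1.39617567 = 0.00279616 / 1.39617567 = 0.002
  phi_hat_2 = [gamma(0) gamma(2) - gamma(1)^2] / det = [(1.1816)(-0.4632) - (0.0017)^2] / 1.39617567 = -0.54732001 / 1.39617567 = -0.392
So phi_hat = [0.0020, -0.3920].
Therefore phi_hat_1 = 0.0020.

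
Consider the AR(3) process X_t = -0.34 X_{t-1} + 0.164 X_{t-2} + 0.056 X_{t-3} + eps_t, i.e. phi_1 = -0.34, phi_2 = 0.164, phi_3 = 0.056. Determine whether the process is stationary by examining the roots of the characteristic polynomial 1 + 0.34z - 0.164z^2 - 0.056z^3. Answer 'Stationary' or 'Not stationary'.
\text{Stationary}

The AR(p) characteristic polynomial is P(z) = 1 + 0.34z - 0.164z^2 - 0.056z^3.
Stationarity requires all roots to lie outside the unit circle, i.e. |z| > 1 for every root.
Degree 3: look for a simple real root z0 first, then factor out (1 - z/z0) and solve the remaining quadratic.
Testing z0 = -2.5: P(-2.5) = 1 + (0.34)(-2.5) + (-0.164)(-2.5)^2 + (-0.056)(-2.5)^3
  = 1 + (-0.85) + (-1.025) + (0.875) = 0.  So z_0 = -2.5 is a root, |z_0| = 2.5.
Divide out the factor (1 + 0.4 z) = (1 - z/z0) (since 1/z0 = -0.4):
  P(z) = (1 + 0.4 z)(1 + (-0.06) z + (-0.14) z^2)
  [check: z-coef -0.06 - (-0.4) = 0.34; z^2-coef -0.14 - (-0.4)(-0.06) = -0.164; z^3-coef -(-0.4)(-0.14) = -0.056.]
Remaining roots from the quadratic factor 1 + (-0.06) z + (-0.14) z^2:
  Set 1 + (-0.06) z + (-0.14) z^2 = 0, i.e. a z^2 + b z + c = 0 with a = -0.14, b = -0.06, c = 1.
  Discriminant D = b^2 - 4ac = (-0.06)^2 - 4*(-0.14)*1 = 0.0036 - (-0.56) = 0.5636.
  D >= 0, so the roots are real: z = (-b +/- sqrt(D)) / (2a) = (0.06 +/- 0.750733) / (-0.28).
    z_1 = (0.06 + 0.750733) / (-0.28) = -2.8955,   |z_1| = 2.8955.
    z_2 = (0.06 - 0.750733) / (-0.28) = 2.4669,   |z_2| = 2.4669.
Moduli of all roots: 2.5000, 2.8955, 2.4669.
All moduli strictly greater than 1? Yes.
Verdict: Stationary.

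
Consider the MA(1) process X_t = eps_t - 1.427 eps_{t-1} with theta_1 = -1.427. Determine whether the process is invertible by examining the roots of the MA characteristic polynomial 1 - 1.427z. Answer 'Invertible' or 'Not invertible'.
\text{Not invertible}

The MA(q) characteristic polynomial is P(z) = 1 - 1.427z.
Invertibility requires all roots to lie outside the unit circle, i.e. |z| > 1 for every root.
This is linear in z: 1 + (-1.427) z = 0  =>  z = -1/(-1.427) = 0.700771,  |z| = 0.700771.
Moduli of all roots: 0.7008.
All moduli strictly greater than 1? No.
Verdict: Not invertible.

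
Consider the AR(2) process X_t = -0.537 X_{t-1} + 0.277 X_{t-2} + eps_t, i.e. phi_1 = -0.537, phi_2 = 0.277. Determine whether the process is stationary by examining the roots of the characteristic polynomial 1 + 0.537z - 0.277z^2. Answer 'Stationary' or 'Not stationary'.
\text{Stationary}

The AR(p) characteristic polynomial is P(z) = 1 + 0.537z - 0.277z^2.
Stationarity requires all roots to lie outside the unit circle, i.e. |z| > 1 for every root.
Set 1 + (0.537) z + (-0.277) z^2 = 0, i.e. a z^2 + b z + c = 0 with a = -0.277, b = 0.537, c = 1.
Discriminant D = b^2 - 4ac = (0.537)^2 - 4*(-0.277)*1 = 0.288369 - (-1.108) = 1.396369.
D >= 0, so the roots are real: z = (-b +/- sqrt(D)) / (2a) = (-0.537 +/- 1.181681) / (-0.554).
  z_1 = (-0.537 + 1.181681) / (-0.554) = -1.1637,   |z_1| = 1.1637.
  z_2 = (-0.537 - 1.181681) / (-0.554) = 3.1023,   |z_2| = 3.1023.
Moduli of all roots: 1.1637, 3.1023.
All moduli strictly greater than 1? Yes.
Verdict: Stationary.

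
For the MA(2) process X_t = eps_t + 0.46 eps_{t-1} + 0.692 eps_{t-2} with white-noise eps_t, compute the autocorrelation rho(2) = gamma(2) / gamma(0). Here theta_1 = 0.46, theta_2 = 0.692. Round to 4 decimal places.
\rho(2) = 0.4094

For an MA(q) process with theta_0 = 1, the autocovariance is
  gamma(k) = sigma^2 * sum_{i=0..q-k} theta_i * theta_{i+k},
and rho(k) = gamma(k) / gamma(0). Sigma^2 cancels.
  numerator   = (1)*(0.692) = 0.692.
  denominator = (1)^2 + (0.46)^2 + (0.692)^2 = 1.690464.
  rho(2) = 0.692 / 1.690464 = 0.4094.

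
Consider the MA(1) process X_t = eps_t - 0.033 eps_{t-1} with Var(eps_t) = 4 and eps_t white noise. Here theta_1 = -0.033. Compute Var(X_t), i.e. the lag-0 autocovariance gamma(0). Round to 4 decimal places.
\gamma(0) = 4.0044

For an MA(q) process X_t = eps_t + sum_i theta_i eps_{t-i} with
Var(eps_t) = sigma^2, the variance is
  gamma(0) = sigma^2 * (1 + sum_i theta_i^2).
  sum_i theta_i^2 = (-0.033)^2 = 0.001089.
  gamma(0) = 4 * (1 + 0.001089) = 4 * 1.001089 = 4.004356, which rounds to 4.0044.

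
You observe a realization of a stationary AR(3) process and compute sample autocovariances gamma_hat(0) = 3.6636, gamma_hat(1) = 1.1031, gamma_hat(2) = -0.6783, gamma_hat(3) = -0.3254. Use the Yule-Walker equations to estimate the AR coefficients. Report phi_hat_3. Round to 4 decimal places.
\hat\phi_{3} = 0.0910

The Yule-Walker equations for an AR(p) process read, in matrix form,
  Gamma_p phi = r_p,   with   (Gamma_p)_{ij} = gamma(|i - j|),
                       (r_p)_i = gamma(i),   i,j = 1..p.
Substitute the sample gammas (Toeplitz matrix and right-hand side of size 3):
  Gamma_p = [[3.6636, 1.1031, -0.6783], [1.1031, 3.6636, 1.1031], [-0.6783, 1.1031, 3.6636]]
  r_p     = [1.1031, -0.6783, -0.3254]
Written out (R1..R3):
  (R1) 3.6636 phi_1 + 1.1031 phi_2 - 0.6783 phi_3 = 1.1031
  (R2) 1.1031 phi_1 + 3.6636 phi_2 + 1.1031 phi_3 = -0.6783
  (R3) -0.6783 phi_1 + 1.1031 phi_2 + 3.6636 phi_3 = -0.3254
Gaussian elimination:
  R2 <- R2 - (1.1031/3.6636) R1 = R2 - (0.301097) R1:  3.33146 phi_2 + 1.307334 phi_3 = -1.01044
  R3 <- R3 - (-0.6783/3.6636) R1 = R3 - (-0.185146) R1:  1.307334 phi_2 + 3.538016 phi_3 = -0.121166
  R3 <- R3 - (1.307334/3.33146) R2 = R3 - (0.392421) R2:  3.02499 phi_3 = 0.275352
Back-substitution:
  phi_hat_3 = 0.275352 / 3.02499 = 0.091026
  phi_hat_2 = (-1.01044 - (1.307334)(0.091026)) / 3.33146 = -0.339023
  phi_hat_1 = (1.1031 - (1.1031)(-0.339023) - (-0.6783)(0.091026)) / 3.6636 = 0.420029
So phi_hat = [0.4200, -0.3390, 0.0910].
Therefore phi_hat_3 = 0.0910.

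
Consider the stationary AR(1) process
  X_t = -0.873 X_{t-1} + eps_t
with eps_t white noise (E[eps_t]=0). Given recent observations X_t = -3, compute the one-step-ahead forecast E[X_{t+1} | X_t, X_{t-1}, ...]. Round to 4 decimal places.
E[X_{t+1} \mid \mathcal F_t] = 2.6190

For an AR(p) model X_t = c + sum_i phi_i X_{t-i} + eps_t, the
one-step-ahead conditional mean is
  E[X_{t+1} | X_t, ...] = c + sum_i phi_i X_{t+1-i}.
Substitute known values:
  E[X_{t+1} | ...] = (-0.873) * (-3)
                   = 2.6190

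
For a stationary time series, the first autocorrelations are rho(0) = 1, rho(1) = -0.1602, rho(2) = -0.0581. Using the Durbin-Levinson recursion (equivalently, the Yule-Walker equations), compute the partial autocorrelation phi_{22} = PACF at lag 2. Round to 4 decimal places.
\phi_{22} = -0.0860

The PACF at lag k is phi_{kk}, the last component of the solution
to the Yule-Walker system G_k phi = r_k where
  (G_k)_{ij} = rho(|i - j|), (r_k)_i = rho(i), i,j = 1..k.
Equivalently, Durbin-Levinson gives phi_{kk} iteratively:
  phi_{11} = rho(1)
  phi_{kk} = [rho(k) - sum_{j=1..k-1} phi_{k-1,j} rho(k-j)]
            / [1 - sum_{j=1..k-1} phi_{k-1,j} rho(j)],
  phi_{k,j} = phi_{k-1,j} - phi_{kk} phi_{k-1,k-j},  j = 1..k-1.
Step k = 1:
  phi_11 = rho(1) = -0.1602.
Step k = 2:
  phi_22 = [rho(2) - phi_11 rho(1)] / [1 - phi_11 rho(1)] = [-0.0581 - (-0.1602)(-0.1602)] / [1 - (-0.1602)(-0.1602)]
         = -0.08376404 / 0.97433596 = -0.086.
Therefore phi_{22} = -0.0860.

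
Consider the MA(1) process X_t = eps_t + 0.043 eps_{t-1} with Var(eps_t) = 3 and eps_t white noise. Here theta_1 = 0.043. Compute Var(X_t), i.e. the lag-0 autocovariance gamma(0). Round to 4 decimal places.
\gamma(0) = 3.0055

For an MA(q) process X_t = eps_t + sum_i theta_i eps_{t-i} with
Var(eps_t) = sigma^2, the variance is
  gamma(0) = sigma^2 * (1 + sum_i theta_i^2).
  sum_i theta_i^2 = (0.043)^2 = 0.001849.
  gamma(0) = 3 * (1 + 0.001849) = 3 * 1.001849 = 3.005547, which rounds to 3.0055.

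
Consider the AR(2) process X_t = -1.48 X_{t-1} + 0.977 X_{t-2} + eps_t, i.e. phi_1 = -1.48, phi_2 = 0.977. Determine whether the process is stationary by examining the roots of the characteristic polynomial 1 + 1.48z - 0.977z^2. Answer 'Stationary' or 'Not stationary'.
\text{Not stationary}

The AR(p) characteristic polynomial is P(z) = 1 + 1.48z - 0.977z^2.
Stationarity requires all roots to lie outside the unit circle, i.e. |z| > 1 for every root.
Set 1 + (1.48) z + (-0.977) z^2 = 0, i.e. a z^2 + b z + c = 0 with a = -0.977, b = 1.48, c = 1.
Discriminant D = b^2 - 4ac = (1.48)^2 - 4*(-0.977)*1 = 2.1904 - (-3.908) = 6.0984.
D >= 0, so the roots are real: z = (-b +/- sqrt(D)) / (2a) = (-1.48 +/- 2.469494) / (-1.954).
  z_1 = (-1.48 + 2.469494) / (-1.954) = -0.5064,   |z_1| = 0.5064.
  z_2 = (-1.48 - 2.469494) / (-1.954) = 2.0212,   |z_2| = 2.0212.
Moduli of all roots: 0.5064, 2.0212.
All moduli strictly greater than 1? No.
Verdict: Not stationary.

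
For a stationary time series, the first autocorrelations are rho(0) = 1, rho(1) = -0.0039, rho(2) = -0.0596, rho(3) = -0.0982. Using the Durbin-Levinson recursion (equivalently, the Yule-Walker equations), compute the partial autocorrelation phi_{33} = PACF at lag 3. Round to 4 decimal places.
\phi_{33} = -0.0990

The PACF at lag k is phi_{kk}, the last component of the solution
to the Yule-Walker system G_k phi = r_k where
  (G_k)_{ij} = rho(|i - j|), (r_k)_i = rho(i), i,j = 1..k.
Equivalently, Durbin-Levinson gives phi_{kk} iteratively:
  phi_{11} = rho(1)
  phi_{kk} = [rho(k) - sum_{j=1..k-1} phi_{k-1,j} rho(k-j)]
            / [1 - sum_{j=1..k-1} phi_{k-1,j} rho(j)],
  phi_{k,j} = phi_{k-1,j} - phi_{kk} phi_{k-1,k-j},  j = 1..k-1.
Step k = 1:
  phi_11 = rho(1) = -0.0039.
Step k = 2:
  phi_22 = [rho(2) - phi_11 rho(1)] / [1 - phi_11 rho(1)] = [-0.0596 - (-0.0039)(-0.0039)] / [1 - (-0.0039)(-0.0039)]
         = -0.05961521 / 0.99998479 = -0.059616.
  Update: phi_21 = phi_11 - phi_22 phi_11 = -0.0039 - (-0.059616)(-0.0039) = -0.004133.
Step k = 3:
  phi_33 = [rho(3) - phi_21 rho(2) - phi_22 rho(1)] / [1 - phi_21 rho(1) - phi_22 rho(2)]
    numerator   = -0.0982 - (-0.004133)(-0.0596) - (-0.059616)(-0.0039) = -0.0986788
    denominator = 1 - (-0.004133)(-0.0039) - (-0.059616)(-0.0596) = 0.99643076
  phi_33 = -0.0986788 / 0.99643076 = -0.099.
Therefore phi_{33} = -0.0990.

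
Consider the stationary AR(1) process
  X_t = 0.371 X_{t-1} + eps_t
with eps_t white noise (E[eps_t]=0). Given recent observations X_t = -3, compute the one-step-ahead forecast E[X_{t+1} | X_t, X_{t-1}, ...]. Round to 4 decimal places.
E[X_{t+1} \mid \mathcal F_t] = -1.1130

For an AR(p) model X_t = c + sum_i phi_i X_{t-i} + eps_t, the
one-step-ahead conditional mean is
  E[X_{t+1} | X_t, ...] = c + sum_i phi_i X_{t+1-i}.
Substitute known values:
  E[X_{t+1} | ...] = (0.371) * (-3)
                   = -1.1130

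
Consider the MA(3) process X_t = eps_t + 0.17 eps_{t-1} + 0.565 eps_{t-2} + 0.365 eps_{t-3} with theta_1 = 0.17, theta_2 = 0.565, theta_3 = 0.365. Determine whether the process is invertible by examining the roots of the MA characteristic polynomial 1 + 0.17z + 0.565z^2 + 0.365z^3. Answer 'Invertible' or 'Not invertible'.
\text{Invertible}

The MA(q) characteristic polynomial is P(z) = 1 + 0.17z + 0.565z^2 + 0.365z^3.
Invertibility requires all roots to lie outside the unit circle, i.e. |z| > 1 for every root.
Degree 3: look for a simple real root z0 first, then factor out (1 - z/z0) and solve the remaining quadratic.
Testing z0 = -2: P(-2) = 1 + (0.17)(-2) + (0.565)(-2)^2 + (0.365)(-2)^3
  = 1 + (-0.34) + (2.26) + (-2.92) = 0.  So z_0 = -2 is a root, |z_0| = 2.
Divide out the factor (1 + 0.5 z) = (1 - z/z0) (since 1/z0 = -0.5):
  P(z) = (1 + 0.5 z)(1 + (-0.33) z + (0.73) z^2)
  [check: z-coef -0.33 - (-0.5) = 0.17; z^2-coef 0.73 - (-0.5)(-0.33) = 0.565; z^3-coef -(-0.5)(0.73) = 0.365.]
Remaining roots from the quadratic factor 1 + (-0.33) z + (0.73) z^2:
  Set 1 + (-0.33) z + (0.73) z^2 = 0, i.e. a z^2 + b z + c = 0 with a = 0.73, b = -0.33, c = 1.
  Discriminant D = b^2 - 4ac = (-0.33)^2 - 4*(0.73)*1 = 0.1089 - (2.92) = -2.8111.
  D < 0, so the roots are the complex-conjugate pair z = (-b +/- i sqrt(-D)) / (2a) = 0.226 +/- 1.1484i.
  For a conjugate pair |z|^2 = z * conj(z) = (product of roots) = c/a = 1/(0.73) = 1.369863, so |z| = sqrt(1.369863) = 1.1704 for both roots.
Moduli of all roots: 2.0000, 1.1704, 1.1704.
All moduli strictly greater than 1? Yes.
Verdict: Invertible.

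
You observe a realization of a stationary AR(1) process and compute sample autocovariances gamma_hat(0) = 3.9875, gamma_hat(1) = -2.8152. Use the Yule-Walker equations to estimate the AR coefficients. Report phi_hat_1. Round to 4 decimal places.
\hat\phi_{1} = -0.7060

The Yule-Walker equations for an AR(p) process read, in matrix form,
  Gamma_p phi = r_p,   with   (Gamma_p)_{ij} = gamma(|i - j|),
                       (r_p)_i = gamma(i),   i,j = 1..p.
Substitute the sample gammas (Toeplitz matrix and right-hand side of size 1):
  Gamma_p = [[3.9875]]
  r_p     = [-2.8152]
With p = 1 this is the single equation gamma(0) phi_1 = gamma(1):
  phi_hat_1 = gamma(1) / gamma(0) = -2.8152 / 3.9875 = -0.7060.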